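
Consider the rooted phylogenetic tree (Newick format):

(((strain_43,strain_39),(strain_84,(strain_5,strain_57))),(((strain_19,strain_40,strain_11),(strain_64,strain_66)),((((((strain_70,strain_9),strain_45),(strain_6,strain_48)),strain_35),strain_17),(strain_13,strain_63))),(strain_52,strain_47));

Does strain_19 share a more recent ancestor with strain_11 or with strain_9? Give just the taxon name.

The MRCA of strain_19 and strain_11 subtends (strain_19,strain_40,strain_11) (3 taxa).
The MRCA of strain_19 and strain_9 subtends (((strain_19,strain_40,strain_11),(strain_64,strain_66)),((((((strain_70,strain_9),strain_45),(strain_6,strain_48)),strain_35),strain_17),(strain_13,strain_63))) (14 taxa).
The first is nested inside the second, so strain_19 shares a more recent common ancestor with strain_11.

strain_11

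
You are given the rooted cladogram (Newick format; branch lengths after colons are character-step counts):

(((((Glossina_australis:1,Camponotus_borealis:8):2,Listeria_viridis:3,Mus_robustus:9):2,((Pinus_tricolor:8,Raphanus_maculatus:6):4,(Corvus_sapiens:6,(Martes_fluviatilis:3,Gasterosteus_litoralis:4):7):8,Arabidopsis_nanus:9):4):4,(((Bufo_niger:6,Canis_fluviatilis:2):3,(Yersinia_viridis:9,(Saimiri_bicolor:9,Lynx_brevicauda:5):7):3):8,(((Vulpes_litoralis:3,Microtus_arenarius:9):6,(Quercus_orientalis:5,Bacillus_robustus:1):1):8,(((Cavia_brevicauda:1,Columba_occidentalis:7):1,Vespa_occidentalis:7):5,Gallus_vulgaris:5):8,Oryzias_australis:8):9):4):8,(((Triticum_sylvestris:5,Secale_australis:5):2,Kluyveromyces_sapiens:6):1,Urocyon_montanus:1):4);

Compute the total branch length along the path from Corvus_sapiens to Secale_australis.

42

The path runs Corvus_sapiens → … → MRCA → … → Secale_australis; the MRCA is the root of the tree.
Branch lengths along that path: 6 + 8 + 4 + 4 + 8 + 4 + 1 + 2 + 5 = 42.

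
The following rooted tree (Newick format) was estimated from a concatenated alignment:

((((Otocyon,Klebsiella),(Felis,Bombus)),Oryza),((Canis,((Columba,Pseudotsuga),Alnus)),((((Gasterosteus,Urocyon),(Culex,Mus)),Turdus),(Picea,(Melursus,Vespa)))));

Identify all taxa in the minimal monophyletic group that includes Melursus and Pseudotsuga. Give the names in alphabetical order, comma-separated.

Alnus, Canis, Columba, Culex, Gasterosteus, Melursus, Mus, Picea, Pseudotsuga, Turdus, Urocyon, Vespa

Tracing Melursus: it sits inside (Melursus,Vespa).
Tracing Pseudotsuga: it sits inside (Columba,Pseudotsuga).
The smallest clade enclosing both is ((Canis,((Columba,Pseudotsuga),Alnus)),((((Gasterosteus,Urocyon),(Culex,Mus)),Turdus),(Picea,(Melursus,Vespa)))); the answer is its 12 terminal taxa in alphabetical order.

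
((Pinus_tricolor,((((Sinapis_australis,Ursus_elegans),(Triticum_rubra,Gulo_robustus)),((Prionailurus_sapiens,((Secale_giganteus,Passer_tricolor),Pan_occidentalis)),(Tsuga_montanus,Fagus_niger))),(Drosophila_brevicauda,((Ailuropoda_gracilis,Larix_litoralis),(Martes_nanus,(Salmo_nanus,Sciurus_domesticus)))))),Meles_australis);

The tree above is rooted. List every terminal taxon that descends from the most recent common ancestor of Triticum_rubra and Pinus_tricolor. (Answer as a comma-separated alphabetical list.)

Ailuropoda_gracilis, Drosophila_brevicauda, Fagus_niger, Gulo_robustus, Larix_litoralis, Martes_nanus, Pan_occidentalis, Passer_tricolor, Pinus_tricolor, Prionailurus_sapiens, Salmo_nanus, Sciurus_domesticus, Secale_giganteus, Sinapis_australis, Triticum_rubra, Tsuga_montanus, Ursus_elegans

Tracing Triticum_rubra: it sits inside (Triticum_rubra,Gulo_robustus).
Tracing Pinus_tricolor: it sits inside (Pinus_tricolor,((((Sinapis_australis,Ursus_elegans),(Triticum_rubra,Gulo_robustus)),((Prionailurus_sapiens,((Secale_giganteus,Passer_tricolor),Pan_occidentalis)),(Tsuga_montanus,Fagus_niger))),(Drosophila_brevicauda,((Ailuropoda_gracilis,Larix_litoralis),(Martes_nanus,(Salmo_nanus,Sciurus_domesticus)))))).
The smallest clade enclosing both is (Pinus_tricolor,((((Sinapis_australis,Ursus_elegans),(Triticum_rubra,Gulo_robustus)),((Prionailurus_sapiens,((Secale_giganteus,Passer_tricolor),Pan_occidentalis)),(Tsuga_montanus,Fagus_niger))),(Drosophila_brevicauda,((Ailuropoda_gracilis,Larix_litoralis),(Martes_nanus,(Salmo_nanus,Sciurus_domesticus)))))); the answer is its 17 terminal taxa in alphabetical order.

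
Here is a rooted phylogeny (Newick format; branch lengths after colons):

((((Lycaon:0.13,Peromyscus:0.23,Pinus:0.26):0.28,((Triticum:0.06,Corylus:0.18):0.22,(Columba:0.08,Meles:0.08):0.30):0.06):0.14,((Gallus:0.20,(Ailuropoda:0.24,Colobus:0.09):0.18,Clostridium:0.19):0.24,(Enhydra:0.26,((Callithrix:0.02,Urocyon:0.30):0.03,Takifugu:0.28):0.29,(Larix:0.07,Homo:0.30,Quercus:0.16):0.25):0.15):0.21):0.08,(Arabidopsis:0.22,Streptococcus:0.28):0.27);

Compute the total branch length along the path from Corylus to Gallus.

The path runs Corylus → … → MRCA → … → Gallus; the MRCA is the node subtending (((Lycaon,Peromyscus,Pinus),((Triticum,Corylus),(Columba,Meles))),((Gallus,(Ailuropoda,Colobus),Clostridium),(Enhydra,((Callithrix,Urocyon),Takifugu),(Larix,Homo,Quercus)))).
Branch lengths along that path: 0.18 + 0.22 + 0.06 + 0.14 + 0.21 + 0.24 + 0.20 = 1.25.

1.25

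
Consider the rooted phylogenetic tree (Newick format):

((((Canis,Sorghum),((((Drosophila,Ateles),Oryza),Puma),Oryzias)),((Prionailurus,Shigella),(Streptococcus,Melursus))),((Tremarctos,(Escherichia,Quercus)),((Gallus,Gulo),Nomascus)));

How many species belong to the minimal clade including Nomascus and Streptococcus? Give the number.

The MRCA of Nomascus and Streptococcus is the root, so the clade is the entire tree.
That clade contains 17 terminal taxa: Ateles, Canis, Drosophila, Escherichia, Gallus, Gulo, Melursus, Nomascus, Oryza, Oryzias, Prionailurus, Puma, Quercus, Shigella, Sorghum, Streptococcus, Tremarctos.

17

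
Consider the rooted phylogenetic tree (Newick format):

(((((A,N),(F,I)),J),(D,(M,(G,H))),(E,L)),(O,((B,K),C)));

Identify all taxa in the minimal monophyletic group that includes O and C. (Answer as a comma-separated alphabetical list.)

B, C, K, O

Tracing O: it sits inside (O,((B,K),C)).
Tracing C: it sits inside ((B,K),C).
The smallest clade enclosing both is (O,((B,K),C)); the answer is its 4 terminal taxa in alphabetical order.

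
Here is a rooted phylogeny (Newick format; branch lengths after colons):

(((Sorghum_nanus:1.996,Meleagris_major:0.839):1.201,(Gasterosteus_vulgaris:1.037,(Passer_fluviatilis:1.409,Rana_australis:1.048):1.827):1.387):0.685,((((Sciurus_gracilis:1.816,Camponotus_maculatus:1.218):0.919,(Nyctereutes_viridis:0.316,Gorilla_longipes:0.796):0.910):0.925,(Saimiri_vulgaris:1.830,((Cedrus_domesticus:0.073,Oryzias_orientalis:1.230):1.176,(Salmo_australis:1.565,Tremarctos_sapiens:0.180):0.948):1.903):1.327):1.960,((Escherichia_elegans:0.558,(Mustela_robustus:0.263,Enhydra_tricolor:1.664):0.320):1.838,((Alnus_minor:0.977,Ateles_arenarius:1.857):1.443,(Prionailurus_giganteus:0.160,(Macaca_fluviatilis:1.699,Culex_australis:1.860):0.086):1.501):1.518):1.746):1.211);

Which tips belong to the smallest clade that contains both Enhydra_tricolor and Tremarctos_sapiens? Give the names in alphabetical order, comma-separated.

Tracing Enhydra_tricolor: it sits inside (Mustela_robustus,Enhydra_tricolor).
Tracing Tremarctos_sapiens: it sits inside (Salmo_australis,Tremarctos_sapiens).
The smallest clade enclosing both is ((((Sciurus_gracilis,Camponotus_maculatus),(Nyctereutes_viridis,Gorilla_longipes)),(Saimiri_vulgaris,((Cedrus_domesticus,Oryzias_orientalis),(Salmo_australis,Tremarctos_sapiens)))),((Escherichia_elegans,(Mustela_robustus,Enhydra_tricolor)),((Alnus_minor,Ateles_arenarius),(Prionailurus_giganteus,(Macaca_fluviatilis,Culex_australis))))); the answer is its 17 terminal taxa in alphabetical order.

Alnus_minor, Ateles_arenarius, Camponotus_maculatus, Cedrus_domesticus, Culex_australis, Enhydra_tricolor, Escherichia_elegans, Gorilla_longipes, Macaca_fluviatilis, Mustela_robustus, Nyctereutes_viridis, Oryzias_orientalis, Prionailurus_giganteus, Saimiri_vulgaris, Salmo_australis, Sciurus_gracilis, Tremarctos_sapiens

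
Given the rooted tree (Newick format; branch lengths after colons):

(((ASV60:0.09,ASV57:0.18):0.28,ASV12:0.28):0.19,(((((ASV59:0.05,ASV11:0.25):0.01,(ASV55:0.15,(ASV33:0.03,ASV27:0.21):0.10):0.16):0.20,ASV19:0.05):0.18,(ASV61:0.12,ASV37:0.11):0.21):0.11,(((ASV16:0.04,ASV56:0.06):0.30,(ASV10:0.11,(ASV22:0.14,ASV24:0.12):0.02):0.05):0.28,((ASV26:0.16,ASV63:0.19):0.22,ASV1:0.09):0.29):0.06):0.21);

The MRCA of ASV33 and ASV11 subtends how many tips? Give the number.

5

The MRCA of ASV33 and ASV11 is the node subtending ((ASV59,ASV11),(ASV55,(ASV33,ASV27))).
That clade contains 5 terminal taxa: ASV11, ASV27, ASV33, ASV55, ASV59.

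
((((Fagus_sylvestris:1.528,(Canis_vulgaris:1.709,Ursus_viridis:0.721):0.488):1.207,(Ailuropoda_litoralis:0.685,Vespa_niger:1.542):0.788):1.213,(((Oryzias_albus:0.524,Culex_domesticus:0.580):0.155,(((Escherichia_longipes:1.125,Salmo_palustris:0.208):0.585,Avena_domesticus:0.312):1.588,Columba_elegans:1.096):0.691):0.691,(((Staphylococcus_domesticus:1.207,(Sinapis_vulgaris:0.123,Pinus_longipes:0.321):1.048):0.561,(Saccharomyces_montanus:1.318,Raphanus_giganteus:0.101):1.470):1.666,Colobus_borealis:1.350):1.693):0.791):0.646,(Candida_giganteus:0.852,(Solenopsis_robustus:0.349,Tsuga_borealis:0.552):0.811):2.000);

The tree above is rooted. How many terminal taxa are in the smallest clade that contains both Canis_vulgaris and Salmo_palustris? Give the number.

The MRCA of Canis_vulgaris and Salmo_palustris is the node subtending (((Fagus_sylvestris,(Canis_vulgaris,Ursus_viridis)),(Ailuropoda_litoralis,Vespa_niger)),(((Oryzias_albus,Culex_domesticus),(((Escherichia_longipes,Salmo_palustris),Avena_domesticus),Columba_elegans)),(((Staphylococcus_domesticus,(Sinapis_vulgaris,Pinus_longipes)),(Saccharomyces_montanus,Raphanus_giganteus)),Colobus_borealis))).
That clade contains 17 terminal taxa: Ailuropoda_litoralis, Avena_domesticus, Canis_vulgaris, Colobus_borealis, Columba_elegans, Culex_domesticus, Escherichia_longipes, Fagus_sylvestris, Oryzias_albus, Pinus_longipes, Raphanus_giganteus, Saccharomyces_montanus, Salmo_palustris, Sinapis_vulgaris, Staphylococcus_domesticus, Ursus_viridis, Vespa_niger.

17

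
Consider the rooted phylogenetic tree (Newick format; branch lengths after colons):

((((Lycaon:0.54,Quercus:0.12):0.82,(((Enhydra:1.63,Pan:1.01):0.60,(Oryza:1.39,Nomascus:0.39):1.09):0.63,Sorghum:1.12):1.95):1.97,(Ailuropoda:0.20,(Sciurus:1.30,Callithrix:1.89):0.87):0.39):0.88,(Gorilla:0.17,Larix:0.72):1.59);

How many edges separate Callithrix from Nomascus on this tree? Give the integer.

8

The MRCA of Callithrix and Nomascus is the node subtending (((Lycaon,Quercus),(((Enhydra,Pan),(Oryza,Nomascus)),Sorghum)),(Ailuropoda,(Sciurus,Callithrix))).
From Callithrix up to that node: 3 branches. From Nomascus up to the same node: 5 branches. Total: 3 + 5 = 8.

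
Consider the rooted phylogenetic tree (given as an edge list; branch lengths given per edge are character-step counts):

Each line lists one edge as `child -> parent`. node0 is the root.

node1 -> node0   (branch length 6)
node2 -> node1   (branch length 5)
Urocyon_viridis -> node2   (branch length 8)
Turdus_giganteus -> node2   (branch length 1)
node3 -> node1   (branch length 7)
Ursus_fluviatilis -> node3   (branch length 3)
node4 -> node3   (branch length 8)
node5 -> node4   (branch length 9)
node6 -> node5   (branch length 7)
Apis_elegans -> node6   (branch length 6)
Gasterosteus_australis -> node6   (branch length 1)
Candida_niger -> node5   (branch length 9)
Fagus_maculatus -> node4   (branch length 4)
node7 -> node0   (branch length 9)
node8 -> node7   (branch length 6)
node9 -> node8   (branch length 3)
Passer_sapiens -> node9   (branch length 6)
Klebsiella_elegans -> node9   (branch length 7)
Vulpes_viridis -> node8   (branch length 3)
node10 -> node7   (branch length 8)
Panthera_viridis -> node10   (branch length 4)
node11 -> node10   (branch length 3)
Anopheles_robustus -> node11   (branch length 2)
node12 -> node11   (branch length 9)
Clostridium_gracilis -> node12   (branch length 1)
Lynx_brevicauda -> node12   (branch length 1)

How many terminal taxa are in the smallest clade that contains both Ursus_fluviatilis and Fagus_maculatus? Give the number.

The MRCA of Ursus_fluviatilis and Fagus_maculatus is the node subtending (Ursus_fluviatilis,(((Apis_elegans,Gasterosteus_australis),Candida_niger),Fagus_maculatus)).
That clade contains 5 terminal taxa: Apis_elegans, Candida_niger, Fagus_maculatus, Gasterosteus_australis, Ursus_fluviatilis.

5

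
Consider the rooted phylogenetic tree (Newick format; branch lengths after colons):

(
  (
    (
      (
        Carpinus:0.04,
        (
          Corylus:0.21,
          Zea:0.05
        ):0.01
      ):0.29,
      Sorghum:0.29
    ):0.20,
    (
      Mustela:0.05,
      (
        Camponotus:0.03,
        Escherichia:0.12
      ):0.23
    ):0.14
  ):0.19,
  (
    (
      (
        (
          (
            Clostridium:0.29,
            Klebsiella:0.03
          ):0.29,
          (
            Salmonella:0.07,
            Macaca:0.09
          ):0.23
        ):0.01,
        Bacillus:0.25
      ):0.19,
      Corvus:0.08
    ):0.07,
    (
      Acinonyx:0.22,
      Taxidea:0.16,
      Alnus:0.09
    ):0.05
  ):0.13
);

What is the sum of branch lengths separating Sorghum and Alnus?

The path runs Sorghum → … → MRCA → … → Alnus; the MRCA is the root of the tree.
Branch lengths along that path: 0.29 + 0.20 + 0.19 + 0.13 + 0.05 + 0.09 = 0.95.

0.95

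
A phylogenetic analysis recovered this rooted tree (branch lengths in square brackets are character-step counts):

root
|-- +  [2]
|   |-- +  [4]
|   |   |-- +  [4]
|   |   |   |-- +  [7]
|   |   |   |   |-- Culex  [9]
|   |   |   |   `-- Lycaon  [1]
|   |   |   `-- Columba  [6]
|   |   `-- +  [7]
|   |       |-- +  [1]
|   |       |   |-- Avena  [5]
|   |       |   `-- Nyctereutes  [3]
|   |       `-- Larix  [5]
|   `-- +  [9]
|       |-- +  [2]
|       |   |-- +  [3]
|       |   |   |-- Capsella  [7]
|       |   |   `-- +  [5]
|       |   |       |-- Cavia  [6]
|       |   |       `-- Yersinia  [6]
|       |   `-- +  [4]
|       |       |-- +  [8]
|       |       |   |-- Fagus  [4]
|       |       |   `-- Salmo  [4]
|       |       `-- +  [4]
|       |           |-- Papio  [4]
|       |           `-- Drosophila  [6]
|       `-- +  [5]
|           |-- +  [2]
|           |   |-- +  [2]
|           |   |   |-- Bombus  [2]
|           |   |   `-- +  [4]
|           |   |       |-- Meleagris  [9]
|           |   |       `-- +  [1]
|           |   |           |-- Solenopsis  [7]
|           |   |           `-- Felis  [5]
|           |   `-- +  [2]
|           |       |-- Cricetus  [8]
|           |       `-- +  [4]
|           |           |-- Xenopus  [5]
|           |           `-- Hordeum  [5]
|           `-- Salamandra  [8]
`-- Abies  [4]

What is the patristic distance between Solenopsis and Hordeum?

The path runs Solenopsis → … → MRCA → … → Hordeum; the MRCA is the node subtending ((Bombus,(Meleagris,(Solenopsis,Felis))),(Cricetus,(Xenopus,Hordeum))).
Branch lengths along that path: 7 + 1 + 4 + 2 + 2 + 4 + 5 = 25.

25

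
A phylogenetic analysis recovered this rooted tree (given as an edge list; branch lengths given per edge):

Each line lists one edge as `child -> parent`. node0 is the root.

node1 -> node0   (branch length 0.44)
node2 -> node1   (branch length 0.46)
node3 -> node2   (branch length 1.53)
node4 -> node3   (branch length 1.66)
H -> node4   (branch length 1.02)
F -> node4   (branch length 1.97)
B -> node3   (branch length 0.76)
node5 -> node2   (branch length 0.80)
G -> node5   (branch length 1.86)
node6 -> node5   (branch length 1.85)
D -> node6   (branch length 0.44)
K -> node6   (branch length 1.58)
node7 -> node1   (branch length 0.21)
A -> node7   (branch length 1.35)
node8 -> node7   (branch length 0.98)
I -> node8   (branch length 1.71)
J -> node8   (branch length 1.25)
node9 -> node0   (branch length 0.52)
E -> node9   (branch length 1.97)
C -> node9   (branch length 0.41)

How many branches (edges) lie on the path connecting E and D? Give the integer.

The MRCA of E and D is the root of the tree.
From E up to that node: 2 branches. From D up to the same node: 5 branches. Total: 2 + 5 = 7.

7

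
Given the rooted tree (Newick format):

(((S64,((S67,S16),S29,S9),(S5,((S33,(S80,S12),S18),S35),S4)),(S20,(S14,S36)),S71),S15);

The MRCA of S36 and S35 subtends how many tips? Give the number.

16

The MRCA of S36 and S35 is the node subtending ((S64,((S67,S16),S29,S9),(S5,((S33,(S80,S12),S18),S35),S4)),(S20,(S14,S36)),S71).
That clade contains 16 terminal taxa: S12, S14, S16, S18, S20, S29, S33, S35, S36, S4, S5, S64, S67, S71, S80, S9.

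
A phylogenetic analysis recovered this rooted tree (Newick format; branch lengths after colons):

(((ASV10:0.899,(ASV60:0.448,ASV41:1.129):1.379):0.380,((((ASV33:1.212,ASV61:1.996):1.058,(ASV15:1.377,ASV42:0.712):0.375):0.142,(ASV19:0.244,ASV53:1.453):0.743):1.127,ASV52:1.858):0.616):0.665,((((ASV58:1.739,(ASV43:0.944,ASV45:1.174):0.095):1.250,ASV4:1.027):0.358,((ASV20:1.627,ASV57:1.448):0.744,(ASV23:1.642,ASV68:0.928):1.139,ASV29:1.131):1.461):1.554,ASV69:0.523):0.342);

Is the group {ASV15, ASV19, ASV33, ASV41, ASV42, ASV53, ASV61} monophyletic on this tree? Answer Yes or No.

The MRCA of the listed taxa subtends ((ASV10,(ASV60,ASV41)),((((ASV33,ASV61),(ASV15,ASV42)),(ASV19,ASV53)),ASV52)).
That clade also contains ASV10, ASV52, ASV60, which are not in the proposed group, so the group is not monophyletic.

No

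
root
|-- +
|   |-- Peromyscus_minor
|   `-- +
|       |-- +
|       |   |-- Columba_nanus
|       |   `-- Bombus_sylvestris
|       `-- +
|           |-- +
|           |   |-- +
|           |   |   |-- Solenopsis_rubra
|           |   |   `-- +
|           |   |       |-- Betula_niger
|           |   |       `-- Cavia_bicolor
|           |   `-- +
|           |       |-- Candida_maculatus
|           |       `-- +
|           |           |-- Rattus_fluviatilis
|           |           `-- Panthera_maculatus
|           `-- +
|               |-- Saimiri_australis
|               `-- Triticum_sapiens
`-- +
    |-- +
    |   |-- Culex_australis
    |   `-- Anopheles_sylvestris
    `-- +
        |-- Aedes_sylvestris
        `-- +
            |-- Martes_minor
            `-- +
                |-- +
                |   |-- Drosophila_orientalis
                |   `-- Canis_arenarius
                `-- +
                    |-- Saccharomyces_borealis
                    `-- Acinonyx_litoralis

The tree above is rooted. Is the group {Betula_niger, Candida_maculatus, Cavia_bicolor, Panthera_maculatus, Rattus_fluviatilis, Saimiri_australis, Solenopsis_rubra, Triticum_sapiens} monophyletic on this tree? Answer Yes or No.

Yes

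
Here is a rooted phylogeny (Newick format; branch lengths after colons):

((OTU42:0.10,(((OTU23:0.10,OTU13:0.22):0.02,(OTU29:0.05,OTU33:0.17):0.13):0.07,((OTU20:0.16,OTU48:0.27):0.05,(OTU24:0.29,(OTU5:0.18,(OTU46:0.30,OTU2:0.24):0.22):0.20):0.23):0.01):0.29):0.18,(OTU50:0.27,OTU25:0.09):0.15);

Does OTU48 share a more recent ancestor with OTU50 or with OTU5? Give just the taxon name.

OTU5

The MRCA of OTU48 and OTU5 subtends ((OTU20,OTU48),(OTU24,(OTU5,(OTU46,OTU2)))) (6 taxa).
The MRCA of OTU48 and OTU50 is the root, subtending the entire tree (13 taxa).
The first is nested inside the second, so OTU48 shares a more recent common ancestor with OTU5.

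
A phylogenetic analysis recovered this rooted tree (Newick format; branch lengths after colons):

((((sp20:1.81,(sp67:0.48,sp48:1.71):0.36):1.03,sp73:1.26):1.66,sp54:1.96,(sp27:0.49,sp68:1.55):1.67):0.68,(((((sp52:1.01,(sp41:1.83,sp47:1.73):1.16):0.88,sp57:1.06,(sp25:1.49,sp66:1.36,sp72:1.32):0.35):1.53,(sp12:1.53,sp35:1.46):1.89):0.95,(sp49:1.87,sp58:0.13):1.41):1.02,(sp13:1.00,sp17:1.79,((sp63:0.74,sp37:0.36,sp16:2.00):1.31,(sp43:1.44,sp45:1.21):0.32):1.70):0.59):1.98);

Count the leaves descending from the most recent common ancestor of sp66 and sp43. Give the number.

The MRCA of sp66 and sp43 is the node subtending (((((sp52,(sp41,sp47)),sp57,(sp25,sp66,sp72)),(sp12,sp35)),(sp49,sp58)),(sp13,sp17,((sp63,sp37,sp16),(sp43,sp45)))).
That clade contains 18 terminal taxa: sp12, sp13, sp16, sp17, sp25, sp35, sp37, sp41, sp43, sp45, sp47, sp49, sp52, sp57, sp58, sp63, sp66, sp72.

18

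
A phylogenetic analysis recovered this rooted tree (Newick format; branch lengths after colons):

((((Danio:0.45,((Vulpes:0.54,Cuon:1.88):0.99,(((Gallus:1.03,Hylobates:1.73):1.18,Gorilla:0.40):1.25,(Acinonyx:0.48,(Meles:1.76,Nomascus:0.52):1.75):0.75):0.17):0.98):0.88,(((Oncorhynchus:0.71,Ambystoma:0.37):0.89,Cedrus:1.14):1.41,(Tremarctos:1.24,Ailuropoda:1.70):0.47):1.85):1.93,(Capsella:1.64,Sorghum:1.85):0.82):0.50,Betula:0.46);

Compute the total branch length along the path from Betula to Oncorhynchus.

The path runs Betula → … → MRCA → … → Oncorhynchus; the MRCA is the root of the tree.
Branch lengths along that path: 0.46 + 0.50 + 1.93 + 1.85 + 1.41 + 0.89 + 0.71 = 7.75.

7.75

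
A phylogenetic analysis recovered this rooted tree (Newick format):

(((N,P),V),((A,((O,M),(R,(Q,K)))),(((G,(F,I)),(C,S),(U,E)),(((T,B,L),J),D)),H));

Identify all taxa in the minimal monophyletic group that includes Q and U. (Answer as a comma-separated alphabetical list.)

Tracing Q: it sits inside (Q,K).
Tracing U: it sits inside (U,E).
The smallest clade enclosing both is ((A,((O,M),(R,(Q,K)))),(((G,(F,I)),(C,S),(U,E)),(((T,B,L),J),D)),H); the answer is its 19 terminal taxa in alphabetical order.

A, B, C, D, E, F, G, H, I, J, K, L, M, O, Q, R, S, T, U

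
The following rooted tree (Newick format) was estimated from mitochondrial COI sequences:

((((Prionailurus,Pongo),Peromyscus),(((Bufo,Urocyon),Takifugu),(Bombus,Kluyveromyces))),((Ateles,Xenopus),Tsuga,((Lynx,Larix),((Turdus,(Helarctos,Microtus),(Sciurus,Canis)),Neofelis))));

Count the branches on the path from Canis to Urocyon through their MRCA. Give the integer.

The MRCA of Canis and Urocyon is the root of the tree.
From Canis up to that node: 6 branches. From Urocyon up to the same node: 5 branches. Total: 6 + 5 = 11.

11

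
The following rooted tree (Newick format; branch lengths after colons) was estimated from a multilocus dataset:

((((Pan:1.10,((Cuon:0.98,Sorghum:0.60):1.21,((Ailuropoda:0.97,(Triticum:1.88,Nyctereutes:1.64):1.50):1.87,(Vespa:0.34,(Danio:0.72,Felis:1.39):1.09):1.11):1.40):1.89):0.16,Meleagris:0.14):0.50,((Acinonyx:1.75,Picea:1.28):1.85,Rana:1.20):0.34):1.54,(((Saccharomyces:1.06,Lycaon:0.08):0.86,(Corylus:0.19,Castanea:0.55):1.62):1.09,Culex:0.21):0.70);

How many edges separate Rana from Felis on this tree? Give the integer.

9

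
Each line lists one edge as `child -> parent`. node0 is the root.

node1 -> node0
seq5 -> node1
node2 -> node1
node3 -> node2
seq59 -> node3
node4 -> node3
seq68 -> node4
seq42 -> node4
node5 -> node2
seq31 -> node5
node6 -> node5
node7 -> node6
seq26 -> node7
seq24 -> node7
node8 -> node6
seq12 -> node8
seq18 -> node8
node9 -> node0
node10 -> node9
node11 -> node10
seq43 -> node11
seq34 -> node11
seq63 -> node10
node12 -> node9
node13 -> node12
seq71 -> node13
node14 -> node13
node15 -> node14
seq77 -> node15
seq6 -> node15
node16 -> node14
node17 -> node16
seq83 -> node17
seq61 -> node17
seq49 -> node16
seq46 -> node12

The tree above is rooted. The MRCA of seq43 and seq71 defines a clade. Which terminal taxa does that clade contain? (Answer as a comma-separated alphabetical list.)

seq34, seq43, seq46, seq49, seq6, seq61, seq63, seq71, seq77, seq83

Tracing seq43: it sits inside (seq43,seq34).
Tracing seq71: it sits inside (seq71,((seq77,seq6),((seq83,seq61),seq49))).
The smallest clade enclosing both is (((seq43,seq34),seq63),((seq71,((seq77,seq6),((seq83,seq61),seq49))),seq46)); the answer is its 10 terminal taxa in alphabetical order.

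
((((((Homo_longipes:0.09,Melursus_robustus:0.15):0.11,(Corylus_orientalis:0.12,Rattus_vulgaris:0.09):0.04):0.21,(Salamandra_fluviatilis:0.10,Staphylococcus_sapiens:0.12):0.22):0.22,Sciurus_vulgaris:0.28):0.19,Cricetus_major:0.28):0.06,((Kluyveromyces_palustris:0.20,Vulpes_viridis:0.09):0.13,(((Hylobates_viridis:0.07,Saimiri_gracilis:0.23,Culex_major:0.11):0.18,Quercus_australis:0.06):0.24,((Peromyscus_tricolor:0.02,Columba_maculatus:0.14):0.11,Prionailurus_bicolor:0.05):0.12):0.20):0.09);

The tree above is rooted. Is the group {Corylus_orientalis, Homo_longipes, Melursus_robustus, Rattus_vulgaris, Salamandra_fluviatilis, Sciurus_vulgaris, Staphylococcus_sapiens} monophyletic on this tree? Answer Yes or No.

The most recent common ancestor of these taxa subtends ((((Homo_longipes,Melursus_robustus),(Corylus_orientalis,Rattus_vulgaris)),(Salamandra_fluviatilis,Staphylococcus_sapiens)),Sciurus_vulgaris).
That clade has exactly 7 tips — every listed taxon and nothing else — so the group is monophyletic.

Yes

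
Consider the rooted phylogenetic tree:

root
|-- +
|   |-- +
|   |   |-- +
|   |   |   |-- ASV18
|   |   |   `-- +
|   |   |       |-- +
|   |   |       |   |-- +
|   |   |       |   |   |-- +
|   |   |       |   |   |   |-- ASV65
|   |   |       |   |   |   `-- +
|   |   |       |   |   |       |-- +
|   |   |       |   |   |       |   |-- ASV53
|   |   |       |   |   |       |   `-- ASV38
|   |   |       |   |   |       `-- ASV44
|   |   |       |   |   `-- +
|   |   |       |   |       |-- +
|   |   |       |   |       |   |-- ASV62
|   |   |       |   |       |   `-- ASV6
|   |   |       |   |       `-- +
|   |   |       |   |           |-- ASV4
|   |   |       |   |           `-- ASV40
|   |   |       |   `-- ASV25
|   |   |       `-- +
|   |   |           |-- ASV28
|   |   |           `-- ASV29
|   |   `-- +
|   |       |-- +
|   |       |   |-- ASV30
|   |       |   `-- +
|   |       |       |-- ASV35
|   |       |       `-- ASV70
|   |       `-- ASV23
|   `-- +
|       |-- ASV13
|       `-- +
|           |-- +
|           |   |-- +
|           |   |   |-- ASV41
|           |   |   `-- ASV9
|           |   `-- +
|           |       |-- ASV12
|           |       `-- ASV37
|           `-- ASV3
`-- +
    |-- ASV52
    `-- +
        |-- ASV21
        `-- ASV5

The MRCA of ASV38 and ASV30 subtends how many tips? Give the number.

The MRCA of ASV38 and ASV30 is the node subtending ((ASV18,((((ASV65,((ASV53,ASV38),ASV44)),((ASV62,ASV6),(ASV4,ASV40))),ASV25),(ASV28,ASV29))),((ASV30,(ASV35,ASV70)),ASV23)).
That clade contains 16 terminal taxa: ASV18, ASV23, ASV25, ASV28, ASV29, ASV30, ASV35, ASV38, ASV4, ASV40, ASV44, ASV53, ASV6, ASV62, ASV65, ASV70.

16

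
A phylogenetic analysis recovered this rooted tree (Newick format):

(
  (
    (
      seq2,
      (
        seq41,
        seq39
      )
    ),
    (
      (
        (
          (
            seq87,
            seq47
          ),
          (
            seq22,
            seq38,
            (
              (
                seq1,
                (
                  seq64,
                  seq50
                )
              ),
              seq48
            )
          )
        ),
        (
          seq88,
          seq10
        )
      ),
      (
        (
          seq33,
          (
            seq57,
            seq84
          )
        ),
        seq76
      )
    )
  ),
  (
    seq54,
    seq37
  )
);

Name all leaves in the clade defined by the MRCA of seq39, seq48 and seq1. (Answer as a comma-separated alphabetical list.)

Tracing seq39: it sits inside (seq41,seq39).
Tracing seq48: it sits inside ((seq1,(seq64,seq50)),seq48).
Tracing seq1: it sits inside (seq1,(seq64,seq50)).
The smallest clade enclosing all 3 is ((seq2,(seq41,seq39)),((((seq87,seq47),(seq22,seq38,((seq1,(seq64,seq50)),seq48))),(seq88,seq10)),((seq33,(seq57,seq84)),seq76))); the answer is its 17 terminal taxa in alphabetical order.

seq1, seq10, seq2, seq22, seq33, seq38, seq39, seq41, seq47, seq48, seq50, seq57, seq64, seq76, seq84, seq87, seq88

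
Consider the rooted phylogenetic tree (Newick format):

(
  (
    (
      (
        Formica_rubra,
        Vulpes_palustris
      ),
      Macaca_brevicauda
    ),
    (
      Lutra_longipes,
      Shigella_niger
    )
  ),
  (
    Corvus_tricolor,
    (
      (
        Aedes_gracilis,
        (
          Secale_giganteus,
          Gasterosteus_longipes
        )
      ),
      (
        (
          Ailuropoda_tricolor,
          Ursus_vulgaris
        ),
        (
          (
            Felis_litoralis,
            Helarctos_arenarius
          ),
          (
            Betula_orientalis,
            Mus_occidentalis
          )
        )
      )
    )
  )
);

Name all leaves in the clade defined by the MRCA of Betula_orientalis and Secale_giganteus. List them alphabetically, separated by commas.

Aedes_gracilis, Ailuropoda_tricolor, Betula_orientalis, Felis_litoralis, Gasterosteus_longipes, Helarctos_arenarius, Mus_occidentalis, Secale_giganteus, Ursus_vulgaris

Tracing Betula_orientalis: it sits inside (Betula_orientalis,Mus_occidentalis).
Tracing Secale_giganteus: it sits inside (Secale_giganteus,Gasterosteus_longipes).
The smallest clade enclosing both is ((Aedes_gracilis,(Secale_giganteus,Gasterosteus_longipes)),((Ailuropoda_tricolor,Ursus_vulgaris),((Felis_litoralis,Helarctos_arenarius),(Betula_orientalis,Mus_occidentalis)))); the answer is its 9 terminal taxa in alphabetical order.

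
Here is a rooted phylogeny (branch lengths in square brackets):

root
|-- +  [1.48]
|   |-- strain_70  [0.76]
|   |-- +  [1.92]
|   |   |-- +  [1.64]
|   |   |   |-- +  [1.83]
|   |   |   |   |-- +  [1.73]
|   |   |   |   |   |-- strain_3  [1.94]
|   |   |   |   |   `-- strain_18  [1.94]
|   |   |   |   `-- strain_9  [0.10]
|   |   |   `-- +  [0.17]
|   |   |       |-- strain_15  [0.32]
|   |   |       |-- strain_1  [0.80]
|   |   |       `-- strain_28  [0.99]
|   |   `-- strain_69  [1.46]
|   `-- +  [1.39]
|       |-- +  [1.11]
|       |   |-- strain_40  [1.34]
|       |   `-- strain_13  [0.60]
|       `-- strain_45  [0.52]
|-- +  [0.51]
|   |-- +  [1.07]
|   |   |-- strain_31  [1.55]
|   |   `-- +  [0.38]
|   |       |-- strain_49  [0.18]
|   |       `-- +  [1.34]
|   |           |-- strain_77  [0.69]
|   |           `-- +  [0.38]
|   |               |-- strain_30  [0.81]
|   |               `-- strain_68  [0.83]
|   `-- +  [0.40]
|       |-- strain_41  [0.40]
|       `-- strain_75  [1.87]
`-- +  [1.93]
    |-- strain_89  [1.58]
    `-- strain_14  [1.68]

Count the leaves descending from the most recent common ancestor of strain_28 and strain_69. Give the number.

7

The MRCA of strain_28 and strain_69 is the node subtending ((((strain_3,strain_18),strain_9),(strain_15,strain_1,strain_28)),strain_69).
That clade contains 7 terminal taxa: strain_1, strain_15, strain_18, strain_28, strain_3, strain_69, strain_9.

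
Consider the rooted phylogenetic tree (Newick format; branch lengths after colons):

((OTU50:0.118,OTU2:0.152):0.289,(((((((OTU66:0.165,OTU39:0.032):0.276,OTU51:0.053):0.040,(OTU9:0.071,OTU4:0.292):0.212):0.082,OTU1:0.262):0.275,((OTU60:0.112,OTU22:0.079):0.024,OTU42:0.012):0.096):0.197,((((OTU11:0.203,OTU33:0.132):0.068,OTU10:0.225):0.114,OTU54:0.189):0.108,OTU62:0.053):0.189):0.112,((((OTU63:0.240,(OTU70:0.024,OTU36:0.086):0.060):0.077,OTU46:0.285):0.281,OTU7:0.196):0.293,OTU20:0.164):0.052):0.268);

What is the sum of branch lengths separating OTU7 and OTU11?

The path runs OTU7 → … → MRCA → … → OTU11; the MRCA is the node subtending (((((((OTU66,OTU39),OTU51),(OTU9,OTU4)),OTU1),((OTU60,OTU22),OTU42)),((((OTU11,OTU33),OTU10),OTU54),OTU62)),((((OTU63,(OTU70,OTU36)),OTU46),OTU7),OTU20)).
Branch lengths along that path: 0.196 + 0.293 + 0.052 + 0.112 + 0.189 + 0.108 + 0.114 + 0.068 + 0.203 = 1.335.

1.335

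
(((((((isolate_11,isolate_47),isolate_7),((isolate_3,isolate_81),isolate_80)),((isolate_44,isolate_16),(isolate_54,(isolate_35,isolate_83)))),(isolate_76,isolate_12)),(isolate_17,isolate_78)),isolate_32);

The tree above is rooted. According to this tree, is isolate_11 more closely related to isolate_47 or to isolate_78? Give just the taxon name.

isolate_47

The MRCA of isolate_11 and isolate_47 subtends (isolate_11,isolate_47) (2 taxa).
The MRCA of isolate_11 and isolate_78 subtends ((((((isolate_11,isolate_47),isolate_7),((isolate_3,isolate_81),isolate_80)),((isolate_44,isolate_16),(isolate_54,(isolate_35,isolate_83)))),(isolate_76,isolate_12)),(isolate_17,isolate_78)) (15 taxa).
The first is nested inside the second, so isolate_11 shares a more recent common ancestor with isolate_47.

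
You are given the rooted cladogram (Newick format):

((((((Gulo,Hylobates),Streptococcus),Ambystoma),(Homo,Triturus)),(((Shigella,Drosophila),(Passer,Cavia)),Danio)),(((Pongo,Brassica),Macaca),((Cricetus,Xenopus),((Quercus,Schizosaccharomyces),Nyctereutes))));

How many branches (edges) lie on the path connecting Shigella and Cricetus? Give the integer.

9

The MRCA of Shigella and Cricetus is the root of the tree.
From Shigella up to that node: 5 branches. From Cricetus up to the same node: 4 branches. Total: 5 + 4 = 9.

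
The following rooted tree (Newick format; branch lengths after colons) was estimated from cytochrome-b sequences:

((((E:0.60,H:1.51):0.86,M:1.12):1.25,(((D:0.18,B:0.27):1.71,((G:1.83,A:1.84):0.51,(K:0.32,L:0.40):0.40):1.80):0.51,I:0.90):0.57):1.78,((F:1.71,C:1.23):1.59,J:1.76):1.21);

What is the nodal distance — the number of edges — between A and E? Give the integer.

8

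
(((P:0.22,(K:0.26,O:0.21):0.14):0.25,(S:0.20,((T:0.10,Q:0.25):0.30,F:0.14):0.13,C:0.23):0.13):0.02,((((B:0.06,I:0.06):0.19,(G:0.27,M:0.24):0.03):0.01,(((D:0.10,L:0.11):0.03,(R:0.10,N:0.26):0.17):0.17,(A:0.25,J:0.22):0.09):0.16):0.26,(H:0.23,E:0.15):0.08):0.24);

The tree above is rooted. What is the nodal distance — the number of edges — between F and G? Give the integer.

9

The MRCA of F and G is the root of the tree.
From F up to that node: 4 branches. From G up to the same node: 5 branches. Total: 4 + 5 = 9.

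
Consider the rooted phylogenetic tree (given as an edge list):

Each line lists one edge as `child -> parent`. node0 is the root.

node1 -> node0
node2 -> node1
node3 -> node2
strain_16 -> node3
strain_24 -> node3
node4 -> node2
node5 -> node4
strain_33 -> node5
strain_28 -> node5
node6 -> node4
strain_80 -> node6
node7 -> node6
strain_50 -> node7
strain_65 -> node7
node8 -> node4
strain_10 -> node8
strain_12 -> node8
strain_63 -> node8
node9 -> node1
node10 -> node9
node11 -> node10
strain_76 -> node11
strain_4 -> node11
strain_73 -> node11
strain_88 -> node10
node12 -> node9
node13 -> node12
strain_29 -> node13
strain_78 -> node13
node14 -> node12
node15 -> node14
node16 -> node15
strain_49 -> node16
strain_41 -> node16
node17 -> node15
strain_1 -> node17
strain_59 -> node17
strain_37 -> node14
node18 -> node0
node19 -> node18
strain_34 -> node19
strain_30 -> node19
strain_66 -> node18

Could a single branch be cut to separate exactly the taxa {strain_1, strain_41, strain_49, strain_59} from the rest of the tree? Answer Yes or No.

The most recent common ancestor of these taxa subtends ((strain_49,strain_41),(strain_1,strain_59)).
That clade has exactly 4 tips — every listed taxon and nothing else — so the group is monophyletic.

Yes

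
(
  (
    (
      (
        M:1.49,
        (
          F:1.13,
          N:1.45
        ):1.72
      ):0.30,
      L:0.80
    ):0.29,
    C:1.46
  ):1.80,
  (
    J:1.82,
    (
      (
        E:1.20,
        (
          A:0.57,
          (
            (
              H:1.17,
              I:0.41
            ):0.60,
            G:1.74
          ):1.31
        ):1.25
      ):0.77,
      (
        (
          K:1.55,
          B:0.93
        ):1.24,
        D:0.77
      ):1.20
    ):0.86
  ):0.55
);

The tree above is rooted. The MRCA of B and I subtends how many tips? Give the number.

The MRCA of B and I is the node subtending ((E,(A,((H,I),G))),((K,B),D)).
That clade contains 8 terminal taxa: A, B, D, E, G, H, I, K.

8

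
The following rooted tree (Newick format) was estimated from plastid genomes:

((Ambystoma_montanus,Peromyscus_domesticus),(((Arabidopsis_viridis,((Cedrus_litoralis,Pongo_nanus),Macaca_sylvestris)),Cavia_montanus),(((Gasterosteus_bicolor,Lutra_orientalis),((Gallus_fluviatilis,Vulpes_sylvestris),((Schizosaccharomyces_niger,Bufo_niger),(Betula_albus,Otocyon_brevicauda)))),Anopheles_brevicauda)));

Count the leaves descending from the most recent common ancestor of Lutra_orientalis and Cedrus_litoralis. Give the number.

14

The MRCA of Lutra_orientalis and Cedrus_litoralis is the node subtending (((Arabidopsis_viridis,((Cedrus_litoralis,Pongo_nanus),Macaca_sylvestris)),Cavia_montanus),(((Gasterosteus_bicolor,Lutra_orientalis),((Gallus_fluviatilis,Vulpes_sylvestris),((Schizosaccharomyces_niger,Bufo_niger),(Betula_albus,Otocyon_brevicauda)))),Anopheles_brevicauda)).
That clade contains 14 terminal taxa: Anopheles_brevicauda, Arabidopsis_viridis, Betula_albus, Bufo_niger, Cavia_montanus, Cedrus_litoralis, Gallus_fluviatilis, Gasterosteus_bicolor, Lutra_orientalis, Macaca_sylvestris, Otocyon_brevicauda, Pongo_nanus, Schizosaccharomyces_niger, Vulpes_sylvestris.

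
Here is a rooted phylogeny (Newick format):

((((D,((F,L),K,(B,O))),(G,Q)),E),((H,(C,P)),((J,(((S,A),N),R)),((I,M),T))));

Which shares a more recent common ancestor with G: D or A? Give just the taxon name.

The MRCA of G and D subtends ((D,((F,L),K,(B,O))),(G,Q)) (8 taxa).
The MRCA of G and A is the root, subtending the entire tree (20 taxa).
The first is nested inside the second, so G shares a more recent common ancestor with D.

D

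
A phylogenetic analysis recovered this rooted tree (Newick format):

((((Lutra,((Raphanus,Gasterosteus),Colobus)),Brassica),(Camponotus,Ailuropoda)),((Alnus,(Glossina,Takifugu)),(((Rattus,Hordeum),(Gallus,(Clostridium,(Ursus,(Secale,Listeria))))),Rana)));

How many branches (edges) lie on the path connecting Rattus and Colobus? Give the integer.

The MRCA of Rattus and Colobus is the root of the tree.
From Rattus up to that node: 5 branches. From Colobus up to the same node: 5 branches. Total: 5 + 5 = 10.

10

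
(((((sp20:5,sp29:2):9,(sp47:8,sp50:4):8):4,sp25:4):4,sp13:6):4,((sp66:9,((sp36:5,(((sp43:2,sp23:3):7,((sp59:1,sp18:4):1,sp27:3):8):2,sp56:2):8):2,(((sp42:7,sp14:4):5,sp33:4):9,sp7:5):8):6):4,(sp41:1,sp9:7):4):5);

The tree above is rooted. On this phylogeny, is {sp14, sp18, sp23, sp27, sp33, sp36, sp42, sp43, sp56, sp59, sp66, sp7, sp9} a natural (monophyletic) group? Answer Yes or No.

No

The MRCA of the listed taxa subtends ((sp66,((sp36,(((sp43,sp23),((sp59,sp18),sp27)),sp56)),(((sp42,sp14),sp33),sp7))),(sp41,sp9)).
That clade also contains sp41, which is not in the proposed group, so the group is not monophyletic.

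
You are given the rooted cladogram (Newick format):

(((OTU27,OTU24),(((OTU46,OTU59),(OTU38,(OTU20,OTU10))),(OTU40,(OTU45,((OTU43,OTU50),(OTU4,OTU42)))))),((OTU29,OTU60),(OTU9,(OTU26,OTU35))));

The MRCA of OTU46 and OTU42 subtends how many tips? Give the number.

The MRCA of OTU46 and OTU42 is the node subtending (((OTU46,OTU59),(OTU38,(OTU20,OTU10))),(OTU40,(OTU45,((OTU43,OTU50),(OTU4,OTU42))))).
That clade contains 11 terminal taxa: OTU10, OTU20, OTU38, OTU4, OTU40, OTU42, OTU43, OTU45, OTU46, OTU50, OTU59.

11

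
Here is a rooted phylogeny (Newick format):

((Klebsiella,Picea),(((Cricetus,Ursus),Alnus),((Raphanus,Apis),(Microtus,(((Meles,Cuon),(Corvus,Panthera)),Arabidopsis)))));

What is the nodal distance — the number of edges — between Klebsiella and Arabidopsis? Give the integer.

7

The MRCA of Klebsiella and Arabidopsis is the root of the tree.
From Klebsiella up to that node: 2 branches. From Arabidopsis up to the same node: 5 branches. Total: 2 + 5 = 7.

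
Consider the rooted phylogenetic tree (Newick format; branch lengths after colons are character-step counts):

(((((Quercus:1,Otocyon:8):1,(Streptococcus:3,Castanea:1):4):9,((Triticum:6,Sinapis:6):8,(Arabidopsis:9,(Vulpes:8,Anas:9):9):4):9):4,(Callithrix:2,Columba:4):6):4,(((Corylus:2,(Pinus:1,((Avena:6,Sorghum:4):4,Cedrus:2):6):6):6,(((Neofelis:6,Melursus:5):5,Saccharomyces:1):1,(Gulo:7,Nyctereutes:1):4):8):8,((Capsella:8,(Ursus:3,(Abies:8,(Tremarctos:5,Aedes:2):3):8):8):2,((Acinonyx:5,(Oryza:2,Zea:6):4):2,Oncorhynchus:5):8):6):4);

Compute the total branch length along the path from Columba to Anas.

The path runs Columba → … → MRCA → … → Anas; the MRCA is the node subtending ((((Quercus,Otocyon),(Streptococcus,Castanea)),((Triticum,Sinapis),(Arabidopsis,(Vulpes,Anas)))),(Callithrix,Columba)).
Branch lengths along that path: 4 + 6 + 4 + 9 + 4 + 9 + 9 = 45.

45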